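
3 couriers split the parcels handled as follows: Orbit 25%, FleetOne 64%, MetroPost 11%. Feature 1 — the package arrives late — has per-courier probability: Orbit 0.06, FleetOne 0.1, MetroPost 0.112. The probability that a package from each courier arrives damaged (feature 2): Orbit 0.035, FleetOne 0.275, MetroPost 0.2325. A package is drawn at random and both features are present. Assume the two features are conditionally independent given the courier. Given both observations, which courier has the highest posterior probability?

FleetOne

Unnormalized posteriors (prior × likelihood):
  Orbit: 0.25 × 0.06 × 0.035 = 0.000525
  FleetOne: 0.64 × 0.1 × 0.275 = 0.0176
  MetroPost: 0.11 × 0.112 × 0.2325 = 0.0028644
Total = 0.0209894.
Largest term belongs to FleetOne, so FleetOne is most probable.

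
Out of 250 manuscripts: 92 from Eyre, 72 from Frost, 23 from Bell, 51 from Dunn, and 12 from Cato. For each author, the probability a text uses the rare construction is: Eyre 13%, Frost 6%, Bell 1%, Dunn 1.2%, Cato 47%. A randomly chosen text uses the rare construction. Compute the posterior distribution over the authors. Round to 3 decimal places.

Eyre 0.525, Frost 0.190, Bell 0.010, Dunn 0.027, Cato 0.248

Prior × likelihood for each hypothesis:
  Eyre: 0.368 × 0.13 = 0.04784
  Frost: 0.288 × 0.06 = 0.01728
  Bell: 0.092 × 0.01 = 0.00092
  Dunn: 0.204 × 0.012 = 0.002448
  Cato: 0.048 × 0.47 = 0.02256
Total = 0.091048.
P(Eyre | rare-form) = 0.04784/0.091048 ≈ 0.525
P(Frost | rare-form) = 0.01728/0.091048 ≈ 0.190
P(Bell | rare-form) = 0.00092/0.091048 ≈ 0.010
P(Dunn | rare-form) = 0.002448/0.091048 ≈ 0.027
P(Cato | rare-form) = 0.02256/0.091048 ≈ 0.248
(Check: 0.525+0.190+0.010+0.027+0.248 = 1.000.)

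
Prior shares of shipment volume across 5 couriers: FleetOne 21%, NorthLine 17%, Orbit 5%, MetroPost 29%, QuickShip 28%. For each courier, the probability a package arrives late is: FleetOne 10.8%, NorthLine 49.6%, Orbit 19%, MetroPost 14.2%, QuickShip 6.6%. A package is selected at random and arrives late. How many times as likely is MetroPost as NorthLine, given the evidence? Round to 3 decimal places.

0.488

By Bayes' rule, posterior ∝ prior × likelihood:
  FleetOne: 0.21 × 0.108 = 0.02268
  NorthLine: 0.17 × 0.496 = 0.08432
  Orbit: 0.05 × 0.19 = 0.0095
  MetroPost: 0.29 × 0.142 = 0.04118
  QuickShip: 0.28 × 0.066 = 0.01848
Normalizing constant = 0.17616.
The ratio is 0.04118 / 0.08432 (the normalizer cancels) = 0.488.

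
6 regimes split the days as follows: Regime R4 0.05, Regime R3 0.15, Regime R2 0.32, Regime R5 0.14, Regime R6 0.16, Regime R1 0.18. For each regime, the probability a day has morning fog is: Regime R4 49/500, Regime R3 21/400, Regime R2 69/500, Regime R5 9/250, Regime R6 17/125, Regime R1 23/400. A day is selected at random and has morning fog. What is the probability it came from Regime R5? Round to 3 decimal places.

0.054

Prior × likelihood for each hypothesis:
  Regime R4: 0.05 × 0.098 = 0.0049
  Regime R3: 0.15 × 0.0525 = 0.007875
  Regime R2: 0.32 × 0.138 = 0.04416
  Regime R5: 0.14 × 0.036 = 0.00504
  Regime R6: 0.16 × 0.136 = 0.02176
  Regime R1: 0.18 × 0.0575 = 0.01035
Normalizing constant = 0.094085.
P(Regime R5 | evidence) = 0.00504 / 0.094085 ≈ 0.054.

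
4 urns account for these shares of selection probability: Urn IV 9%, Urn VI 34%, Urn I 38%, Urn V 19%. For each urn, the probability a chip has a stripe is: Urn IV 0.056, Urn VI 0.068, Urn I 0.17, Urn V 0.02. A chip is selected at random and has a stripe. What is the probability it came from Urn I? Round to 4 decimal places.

Compute prior × likelihood for every hypothesis:
  Urn IV: 0.09 × 0.056 = 0.00504
  Urn VI: 0.34 × 0.068 = 0.02312
  Urn I: 0.38 × 0.17 = 0.0646
  Urn V: 0.19 × 0.02 = 0.0038
Normalizing constant = 0.09656.
P(Urn I | evidence) = 0.0646 / 0.09656 ≈ 0.6690.

0.6690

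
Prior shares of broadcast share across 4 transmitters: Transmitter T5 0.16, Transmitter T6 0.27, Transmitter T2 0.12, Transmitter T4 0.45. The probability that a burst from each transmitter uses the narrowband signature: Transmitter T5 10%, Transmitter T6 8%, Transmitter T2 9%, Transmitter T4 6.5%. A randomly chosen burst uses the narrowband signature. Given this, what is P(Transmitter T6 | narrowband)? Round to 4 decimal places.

0.2782

Unnormalized posteriors (prior × likelihood):
  Transmitter T5: 0.16 × 0.1 = 0.016
  Transmitter T6: 0.27 × 0.08 = 0.0216
  Transmitter T2: 0.12 × 0.09 = 0.0108
  Transmitter T4: 0.45 × 0.065 = 0.02925
Total = 0.07765.
P(Transmitter T6 | evidence) = 0.0216 / 0.07765 ≈ 0.2782.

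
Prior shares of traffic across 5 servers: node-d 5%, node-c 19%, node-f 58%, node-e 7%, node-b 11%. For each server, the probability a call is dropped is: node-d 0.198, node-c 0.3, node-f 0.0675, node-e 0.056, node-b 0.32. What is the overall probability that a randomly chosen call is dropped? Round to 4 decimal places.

Compute prior × likelihood for every hypothesis:
  node-d: 0.05 × 0.198 = 0.0099
  node-c: 0.19 × 0.3 = 0.057
  node-f: 0.58 × 0.0675 = 0.03915
  node-e: 0.07 × 0.056 = 0.00392
  node-b: 0.11 × 0.32 = 0.0352
P(dropped) = 0.0099 + 0.057 + 0.03915 + 0.00392 + 0.0352 = 0.14517 → 0.1452.

0.1452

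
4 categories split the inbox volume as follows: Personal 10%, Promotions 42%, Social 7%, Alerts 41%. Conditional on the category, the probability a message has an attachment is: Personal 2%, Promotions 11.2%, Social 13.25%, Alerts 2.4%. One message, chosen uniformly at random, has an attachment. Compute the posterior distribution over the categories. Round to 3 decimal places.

Compute prior × likelihood for every hypothesis:
  Personal: 0.1 × 0.02 = 0.002
  Promotions: 0.42 × 0.112 = 0.04704
  Social: 0.07 × 0.1325 = 0.009275
  Alerts: 0.41 × 0.024 = 0.00984
Normalizing constant = 0.068155.
P(Personal | attachment) = 0.002/0.068155 ≈ 0.029
P(Promotions | attachment) = 0.04704/0.068155 ≈ 0.690
P(Social | attachment) = 0.009275/0.068155 ≈ 0.136
P(Alerts | attachment) = 0.00984/0.068155 ≈ 0.144

Personal 0.029, Promotions 0.690, Social 0.136, Alerts 0.144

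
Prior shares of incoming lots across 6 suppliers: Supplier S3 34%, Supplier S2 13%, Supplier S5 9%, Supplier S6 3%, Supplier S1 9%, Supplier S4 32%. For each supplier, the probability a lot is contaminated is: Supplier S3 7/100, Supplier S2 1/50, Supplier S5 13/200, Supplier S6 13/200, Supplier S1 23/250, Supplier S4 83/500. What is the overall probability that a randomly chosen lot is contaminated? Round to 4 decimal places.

Compute prior × likelihood for every hypothesis:
  Supplier S3: 0.34 × 0.07 = 0.0238
  Supplier S2: 0.13 × 0.02 = 0.0026
  Supplier S5: 0.09 × 0.065 = 0.00585
  Supplier S6: 0.03 × 0.065 = 0.00195
  Supplier S1: 0.09 × 0.092 = 0.00828
  Supplier S4: 0.32 × 0.166 = 0.05312
P(contaminated) = 0.0238 + 0.0026 + 0.00585 + 0.00195 + 0.00828 + 0.05312 = 0.0956 → 0.0956.

0.0956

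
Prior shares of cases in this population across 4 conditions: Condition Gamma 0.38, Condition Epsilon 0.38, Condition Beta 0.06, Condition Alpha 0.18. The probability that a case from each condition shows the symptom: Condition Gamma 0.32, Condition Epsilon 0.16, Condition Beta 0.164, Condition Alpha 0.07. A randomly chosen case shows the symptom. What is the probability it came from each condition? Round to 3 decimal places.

Condition Gamma 0.594, Condition Epsilon 0.297, Condition Beta 0.048, Condition Alpha 0.062

Unnormalized posteriors (prior × likelihood):
  Condition Gamma: 0.38 × 0.32 = 0.1216
  Condition Epsilon: 0.38 × 0.16 = 0.0608
  Condition Beta: 0.06 × 0.164 = 0.00984
  Condition Alpha: 0.18 × 0.07 = 0.0126
Total = 0.20484.
P(Condition Gamma | symptomatic) = 0.1216/0.20484 ≈ 0.594
P(Condition Epsilon | symptomatic) = 0.0608/0.20484 ≈ 0.297
P(Condition Beta | symptomatic) = 0.00984/0.20484 ≈ 0.048
P(Condition Alpha | symptomatic) = 0.0126/0.20484 ≈ 0.062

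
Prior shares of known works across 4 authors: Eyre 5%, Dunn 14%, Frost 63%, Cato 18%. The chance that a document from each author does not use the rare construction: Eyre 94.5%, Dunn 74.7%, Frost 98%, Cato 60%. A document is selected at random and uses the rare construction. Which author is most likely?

Taking complements, P(rare-form | each) = Eyre 0.055, Dunn 0.253, Frost 0.02, Cato 0.4.
Prior × likelihood for each hypothesis:
  Eyre: 0.05 × 0.055 = 0.00275
  Dunn: 0.14 × 0.253 = 0.03542
  Frost: 0.63 × 0.02 = 0.0126
  Cato: 0.18 × 0.4 = 0.072
Sum = 0.12277.
Largest term belongs to Cato, so Cato is most probable.

Cato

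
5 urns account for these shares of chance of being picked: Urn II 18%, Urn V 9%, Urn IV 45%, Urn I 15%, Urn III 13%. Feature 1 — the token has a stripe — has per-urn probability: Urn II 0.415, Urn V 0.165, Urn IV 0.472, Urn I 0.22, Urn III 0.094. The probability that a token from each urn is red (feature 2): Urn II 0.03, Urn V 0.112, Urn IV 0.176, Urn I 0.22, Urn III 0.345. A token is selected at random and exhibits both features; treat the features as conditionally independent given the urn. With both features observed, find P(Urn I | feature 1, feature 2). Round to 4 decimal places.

0.1376

Unnormalized posteriors (prior × likelihood):
  Urn II: 0.18 × 0.415 × 0.03 = 0.002241
  Urn V: 0.09 × 0.165 × 0.112 = 0.0016632
  Urn IV: 0.45 × 0.472 × 0.176 = 0.0373824
  Urn I: 0.15 × 0.22 × 0.22 = 0.00726
  Urn III: 0.13 × 0.094 × 0.345 = 0.0042159
Total = 0.0527625.
P(Urn I | evidence) = 0.00726 / 0.0527625 ≈ 0.1376.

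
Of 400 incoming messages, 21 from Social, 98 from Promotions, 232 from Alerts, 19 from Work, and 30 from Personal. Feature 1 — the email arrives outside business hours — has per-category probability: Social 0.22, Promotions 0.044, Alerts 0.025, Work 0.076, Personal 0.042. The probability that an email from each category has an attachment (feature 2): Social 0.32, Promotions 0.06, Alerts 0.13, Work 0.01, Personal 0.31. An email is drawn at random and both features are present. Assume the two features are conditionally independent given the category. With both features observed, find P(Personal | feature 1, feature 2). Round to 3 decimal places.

0.135

Prior × likelihood for each hypothesis:
  Social: 0.0525 × 0.22 × 0.32 = 0.003696
  Promotions: 0.245 × 0.044 × 0.06 = 0.0006468
  Alerts: 0.58 × 0.025 × 0.13 = 0.001885
  Work: 0.0475 × 0.076 × 0.01 = 0.0000361
  Personal: 0.075 × 0.042 × 0.31 = 0.0009765
Normalizing constant = 0.0072404.
P(Personal | evidence) = 0.0009765 / 0.0072404 ≈ 0.135.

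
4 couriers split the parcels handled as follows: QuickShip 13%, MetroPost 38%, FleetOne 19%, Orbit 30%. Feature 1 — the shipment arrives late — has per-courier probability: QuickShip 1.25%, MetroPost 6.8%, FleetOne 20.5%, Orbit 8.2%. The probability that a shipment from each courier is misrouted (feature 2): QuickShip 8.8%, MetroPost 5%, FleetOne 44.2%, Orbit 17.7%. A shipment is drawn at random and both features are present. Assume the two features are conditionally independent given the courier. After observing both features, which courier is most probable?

FleetOne

Prior × likelihood for each hypothesis:
  QuickShip: 0.13 × 0.0125 × 0.088 = 0.000143
  MetroPost: 0.38 × 0.068 × 0.05 = 0.001292
  FleetOne: 0.19 × 0.205 × 0.442 = 0.0172159
  Orbit: 0.3 × 0.082 × 0.177 = 0.0043542
Sum = 0.0230051.
Largest term belongs to FleetOne, so FleetOne is most probable.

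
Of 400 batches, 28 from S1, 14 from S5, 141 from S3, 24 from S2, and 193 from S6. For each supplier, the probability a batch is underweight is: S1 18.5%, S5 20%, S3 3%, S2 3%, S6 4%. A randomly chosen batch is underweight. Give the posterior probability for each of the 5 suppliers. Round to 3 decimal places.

S1 0.251, S5 0.136, S3 0.205, S2 0.035, S6 0.374

Prior × likelihood for each hypothesis:
  S1: 0.07 × 0.185 = 0.01295
  S5: 0.035 × 0.2 = 0.007
  S3: 0.3525 × 0.03 = 0.010575
  S2: 0.06 × 0.03 = 0.0018
  S6: 0.4825 × 0.04 = 0.0193
Total = 0.051625.
P(S1 | underweight) = 0.01295/0.051625 ≈ 0.251
P(S5 | underweight) = 0.007/0.051625 ≈ 0.136
P(S3 | underweight) = 0.010575/0.051625 ≈ 0.205
P(S2 | underweight) = 0.0018/0.051625 ≈ 0.035
P(S6 | underweight) = 0.0193/0.051625 ≈ 0.374
(Check: 0.251+0.136+0.205+0.035+0.374 = 1.001.)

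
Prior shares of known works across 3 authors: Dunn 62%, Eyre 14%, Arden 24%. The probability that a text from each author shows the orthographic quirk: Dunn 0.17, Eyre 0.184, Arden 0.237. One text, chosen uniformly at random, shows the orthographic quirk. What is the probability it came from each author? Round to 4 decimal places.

Compute prior × likelihood for every hypothesis:
  Dunn: 0.62 × 0.17 = 0.1054
  Eyre: 0.14 × 0.184 = 0.02576
  Arden: 0.24 × 0.237 = 0.05688
Normalizing constant = 0.18804.
P(Dunn | quirk) = 0.1054/0.18804 ≈ 0.5605
P(Eyre | quirk) = 0.02576/0.18804 ≈ 0.1370
P(Arden | quirk) = 0.05688/0.18804 ≈ 0.3025
(Check: 0.5605+0.1370+0.3025 = 1.0000.)

Dunn 0.5605, Eyre 0.1370, Arden 0.3025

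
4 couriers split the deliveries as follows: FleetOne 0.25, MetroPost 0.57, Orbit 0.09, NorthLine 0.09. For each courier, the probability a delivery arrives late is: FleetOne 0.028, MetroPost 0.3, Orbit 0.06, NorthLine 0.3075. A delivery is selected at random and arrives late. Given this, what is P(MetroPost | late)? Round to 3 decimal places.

0.810

Compute prior × likelihood for every hypothesis:
  FleetOne: 0.25 × 0.028 = 0.007
  MetroPost: 0.57 × 0.3 = 0.171
  Orbit: 0.09 × 0.06 = 0.0054
  NorthLine: 0.09 × 0.3075 = 0.027675
Total = 0.211075.
P(MetroPost | evidence) = 0.171 / 0.211075 ≈ 0.810.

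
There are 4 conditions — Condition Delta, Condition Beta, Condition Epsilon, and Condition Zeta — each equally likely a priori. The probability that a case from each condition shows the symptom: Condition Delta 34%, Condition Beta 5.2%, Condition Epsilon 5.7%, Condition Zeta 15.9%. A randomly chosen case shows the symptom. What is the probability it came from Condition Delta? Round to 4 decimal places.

With a uniform prior (1/4 each), posterior ∝ likelihood:
  Condition Delta: 0.34
  Condition Beta: 0.052
  Condition Epsilon: 0.057
  Condition Zeta: 0.159
Sum = 0.608.
P(Condition Delta | evidence) = 0.34 / 0.608 ≈ 0.5592.

0.5592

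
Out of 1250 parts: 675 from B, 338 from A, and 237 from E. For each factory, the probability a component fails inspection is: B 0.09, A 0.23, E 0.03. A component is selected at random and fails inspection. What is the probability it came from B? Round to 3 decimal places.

0.417

By Bayes' rule, posterior ∝ prior × likelihood:
  B: 0.54 × 0.09 = 0.0486
  A: 0.2704 × 0.23 = 0.062192
  E: 0.1896 × 0.03 = 0.005688
Total = 0.11648.
P(B | evidence) = 0.0486 / 0.11648 ≈ 0.417.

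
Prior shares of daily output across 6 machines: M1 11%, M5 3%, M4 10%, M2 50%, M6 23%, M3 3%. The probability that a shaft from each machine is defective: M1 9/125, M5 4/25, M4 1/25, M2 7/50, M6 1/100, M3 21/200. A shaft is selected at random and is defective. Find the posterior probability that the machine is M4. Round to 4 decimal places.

0.0434

By Bayes' rule, posterior ∝ prior × likelihood:
  M1: 0.11 × 0.072 = 0.00792
  M5: 0.03 × 0.16 = 0.0048
  M4: 0.1 × 0.04 = 0.004
  M2: 0.5 × 0.14 = 0.07
  M6: 0.23 × 0.01 = 0.0023
  M3: 0.03 × 0.105 = 0.00315
Sum = 0.09217.
P(M4 | evidence) = 0.004 / 0.09217 ≈ 0.0434.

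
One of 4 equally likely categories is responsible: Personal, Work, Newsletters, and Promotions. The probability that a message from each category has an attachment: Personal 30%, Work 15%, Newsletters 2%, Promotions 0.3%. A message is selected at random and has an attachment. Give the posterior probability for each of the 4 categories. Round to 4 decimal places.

Personal 0.6342, Work 0.3171, Newsletters 0.0423, Promotions 0.0063

Since the prior is uniform, the posterior is proportional to the likelihood:
  Personal: 0.3
  Work: 0.15
  Newsletters: 0.02
  Promotions: 0.003
Sum = 0.473.
P(Personal | attachment) = 0.3/0.473 ≈ 0.6342
P(Work | attachment) = 0.15/0.473 ≈ 0.3171
P(Newsletters | attachment) = 0.02/0.473 ≈ 0.0423
P(Promotions | attachment) = 0.003/0.473 ≈ 0.0063
(Check: 0.6342+0.3171+0.0423+0.0063 = 0.9999.)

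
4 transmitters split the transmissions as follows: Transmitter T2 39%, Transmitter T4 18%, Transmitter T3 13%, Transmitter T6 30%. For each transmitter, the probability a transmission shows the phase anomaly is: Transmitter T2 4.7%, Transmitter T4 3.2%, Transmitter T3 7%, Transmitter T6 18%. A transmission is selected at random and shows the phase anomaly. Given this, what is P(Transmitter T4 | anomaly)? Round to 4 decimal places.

0.0661

Prior × likelihood for each hypothesis:
  Transmitter T2: 0.39 × 0.047 = 0.01833
  Transmitter T4: 0.18 × 0.032 = 0.00576
  Transmitter T3: 0.13 × 0.07 = 0.0091
  Transmitter T6: 0.3 × 0.18 = 0.054
Sum = 0.08719.
P(Transmitter T4 | evidence) = 0.00576 / 0.08719 ≈ 0.0661.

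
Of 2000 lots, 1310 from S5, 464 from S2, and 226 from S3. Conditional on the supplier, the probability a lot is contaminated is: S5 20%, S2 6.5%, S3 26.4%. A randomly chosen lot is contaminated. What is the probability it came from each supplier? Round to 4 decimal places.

By Bayes' rule, posterior ∝ prior × likelihood:
  S5: 0.655 × 0.2 = 0.131
  S2: 0.232 × 0.065 = 0.01508
  S3: 0.113 × 0.264 = 0.029832
Total = 0.175912.
P(S5 | contaminated) = 0.131/0.175912 ≈ 0.7447
P(S2 | contaminated) = 0.01508/0.175912 ≈ 0.0857
P(S3 | contaminated) = 0.029832/0.175912 ≈ 0.1696

S5 0.7447, S2 0.0857, S3 0.1696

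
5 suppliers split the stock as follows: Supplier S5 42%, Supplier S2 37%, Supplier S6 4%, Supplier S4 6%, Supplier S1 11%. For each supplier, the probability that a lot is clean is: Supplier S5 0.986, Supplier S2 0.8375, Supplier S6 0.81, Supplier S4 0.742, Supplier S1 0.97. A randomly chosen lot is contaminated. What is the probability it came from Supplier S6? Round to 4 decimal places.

0.0823

Taking complements, P(contaminated | each) = Supplier S5 0.014, Supplier S2 0.1625, Supplier S6 0.19, Supplier S4 0.258, Supplier S1 0.03.
Prior × likelihood for each hypothesis:
  Supplier S5: 0.42 × 0.014 = 0.00588
  Supplier S2: 0.37 × 0.1625 = 0.060125
  Supplier S6: 0.04 × 0.19 = 0.0076
  Supplier S4: 0.06 × 0.258 = 0.01548
  Supplier S1: 0.11 × 0.03 = 0.0033
Total = 0.092385.
P(Supplier S6 | evidence) = 0.0076 / 0.092385 ≈ 0.0823.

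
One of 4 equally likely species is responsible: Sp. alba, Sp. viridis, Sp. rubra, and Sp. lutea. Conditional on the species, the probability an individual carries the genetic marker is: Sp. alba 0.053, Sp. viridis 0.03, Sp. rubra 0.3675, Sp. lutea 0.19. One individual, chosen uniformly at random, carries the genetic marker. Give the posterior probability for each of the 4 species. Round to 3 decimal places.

Sp. alba 0.083, Sp. viridis 0.047, Sp. rubra 0.574, Sp. lutea 0.297

Since the prior is uniform, the posterior is proportional to the likelihood:
  Sp. alba: 0.053
  Sp. viridis: 0.03
  Sp. rubra: 0.3675
  Sp. lutea: 0.19
Sum = 0.6405.
P(Sp. alba | marker) = 0.053/0.6405 ≈ 0.083
P(Sp. viridis | marker) = 0.03/0.6405 ≈ 0.047
P(Sp. rubra | marker) = 0.3675/0.6405 ≈ 0.574
P(Sp. lutea | marker) = 0.19/0.6405 ≈ 0.297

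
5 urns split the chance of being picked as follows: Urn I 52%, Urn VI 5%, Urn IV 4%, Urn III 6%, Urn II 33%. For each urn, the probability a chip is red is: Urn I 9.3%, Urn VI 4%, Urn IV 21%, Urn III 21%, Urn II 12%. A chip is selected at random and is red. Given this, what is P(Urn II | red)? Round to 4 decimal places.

0.3569

Prior × likelihood for each hypothesis:
  Urn I: 0.52 × 0.093 = 0.04836
  Urn VI: 0.05 × 0.04 = 0.002
  Urn IV: 0.04 × 0.21 = 0.0084
  Urn III: 0.06 × 0.21 = 0.0126
  Urn II: 0.33 × 0.12 = 0.0396
Total = 0.11096.
P(Urn II | evidence) = 0.0396 / 0.11096 ≈ 0.3569.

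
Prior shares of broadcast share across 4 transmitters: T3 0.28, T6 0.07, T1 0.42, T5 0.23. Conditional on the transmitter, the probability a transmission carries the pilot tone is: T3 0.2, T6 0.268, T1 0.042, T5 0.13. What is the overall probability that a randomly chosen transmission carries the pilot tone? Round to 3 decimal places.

By Bayes' rule, posterior ∝ prior × likelihood:
  T3: 0.28 × 0.2 = 0.056
  T6: 0.07 × 0.268 = 0.01876
  T1: 0.42 × 0.042 = 0.01764
  T5: 0.23 × 0.13 = 0.0299
P(pilot) = 0.056 + 0.01876 + 0.01764 + 0.0299 = 0.1223 → 0.122.

0.122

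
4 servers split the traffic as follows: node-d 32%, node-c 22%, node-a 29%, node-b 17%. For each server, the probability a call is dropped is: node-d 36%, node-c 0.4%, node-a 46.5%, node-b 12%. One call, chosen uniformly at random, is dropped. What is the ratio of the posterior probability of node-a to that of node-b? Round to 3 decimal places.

Unnormalized posteriors (prior × likelihood):
  node-d: 0.32 × 0.36 = 0.1152
  node-c: 0.22 × 0.004 = 0.00088
  node-a: 0.29 × 0.465 = 0.13485
  node-b: 0.17 × 0.12 = 0.0204
Sum = 0.27133.
The ratio is 0.13485 / 0.0204 (the normalizer cancels) = 6.610.

6.610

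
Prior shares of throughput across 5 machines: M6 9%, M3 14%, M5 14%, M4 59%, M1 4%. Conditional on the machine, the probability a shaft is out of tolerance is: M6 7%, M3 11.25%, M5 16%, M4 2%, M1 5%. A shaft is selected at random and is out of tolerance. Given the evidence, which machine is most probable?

Unnormalized posteriors (prior × likelihood):
  M6: 0.09 × 0.07 = 0.0063
  M3: 0.14 × 0.1125 = 0.01575
  M5: 0.14 × 0.16 = 0.0224
  M4: 0.59 × 0.02 = 0.0118
  M1: 0.04 × 0.05 = 0.002
Normalizing constant = 0.05825.
Largest term belongs to M5, so M5 is most probable.

M5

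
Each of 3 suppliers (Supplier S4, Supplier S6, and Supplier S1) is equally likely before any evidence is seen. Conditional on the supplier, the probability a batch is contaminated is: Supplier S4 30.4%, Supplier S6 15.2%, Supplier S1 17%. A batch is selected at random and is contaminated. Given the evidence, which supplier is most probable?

Supplier S4

Since the prior is uniform, the posterior is proportional to the likelihood:
  Supplier S4: 0.304
  Supplier S6: 0.152
  Supplier S1: 0.17
Total = 0.626.
Largest term belongs to Supplier S4, so Supplier S4 is most probable.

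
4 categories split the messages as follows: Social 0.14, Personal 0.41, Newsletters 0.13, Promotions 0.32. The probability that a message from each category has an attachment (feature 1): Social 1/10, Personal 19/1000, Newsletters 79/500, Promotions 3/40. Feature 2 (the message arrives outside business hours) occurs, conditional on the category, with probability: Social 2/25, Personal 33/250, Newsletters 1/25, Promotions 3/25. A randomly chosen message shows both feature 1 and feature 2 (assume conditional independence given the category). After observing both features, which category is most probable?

Promotions

Prior × likelihood for each hypothesis:
  Social: 0.14 × 0.1 × 0.08 = 0.00112
  Personal: 0.41 × 0.019 × 0.132 = 0.00102828
  Newsletters: 0.13 × 0.158 × 0.04 = 0.0008216
  Promotions: 0.32 × 0.075 × 0.12 = 0.00288
Normalizing constant = 0.00584988.
Largest term belongs to Promotions, so Promotions is most probable.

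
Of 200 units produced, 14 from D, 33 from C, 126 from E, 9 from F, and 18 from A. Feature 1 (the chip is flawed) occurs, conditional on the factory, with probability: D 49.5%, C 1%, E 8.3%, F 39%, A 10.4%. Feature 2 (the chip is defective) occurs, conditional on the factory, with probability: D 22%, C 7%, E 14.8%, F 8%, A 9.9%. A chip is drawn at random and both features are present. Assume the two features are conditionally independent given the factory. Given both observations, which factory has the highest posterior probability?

Prior × likelihood for each hypothesis:
  D: 0.07 × 0.495 × 0.22 = 0.007623
  C: 0.165 × 0.01 × 0.07 = 0.0001155
  E: 0.63 × 0.083 × 0.148 = 0.00773892
  F: 0.045 × 0.39 × 0.08 = 0.001404
  A: 0.09 × 0.104 × 0.099 = 0.00092664
Normalizing constant = 0.01780806.
Largest term belongs to E, so E is most probable.

E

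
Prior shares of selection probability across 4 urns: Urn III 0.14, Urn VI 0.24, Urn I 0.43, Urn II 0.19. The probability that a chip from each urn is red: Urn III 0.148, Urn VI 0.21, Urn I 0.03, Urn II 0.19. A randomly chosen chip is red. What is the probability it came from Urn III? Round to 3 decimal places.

0.172

Prior × likelihood for each hypothesis:
  Urn III: 0.14 × 0.148 = 0.02072
  Urn VI: 0.24 × 0.21 = 0.0504
  Urn I: 0.43 × 0.03 = 0.0129
  Urn II: 0.19 × 0.19 = 0.0361
Sum = 0.12012.
P(Urn III | evidence) = 0.02072 / 0.12012 ≈ 0.172.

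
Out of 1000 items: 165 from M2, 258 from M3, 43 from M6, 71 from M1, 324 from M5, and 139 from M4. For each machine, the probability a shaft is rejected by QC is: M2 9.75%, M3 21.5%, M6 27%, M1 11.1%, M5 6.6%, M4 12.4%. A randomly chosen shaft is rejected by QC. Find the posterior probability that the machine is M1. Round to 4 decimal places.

0.0608

Unnormalized posteriors (prior × likelihood):
  M2: 0.165 × 0.0975 = 0.0160875
  M3: 0.258 × 0.215 = 0.05547
  M6: 0.043 × 0.27 = 0.01161
  M1: 0.071 × 0.111 = 0.007881
  M5: 0.324 × 0.066 = 0.021384
  M4: 0.139 × 0.124 = 0.017236
Normalizing constant = 0.1296685.
P(M1 | evidence) = 0.007881 / 0.1296685 ≈ 0.0608.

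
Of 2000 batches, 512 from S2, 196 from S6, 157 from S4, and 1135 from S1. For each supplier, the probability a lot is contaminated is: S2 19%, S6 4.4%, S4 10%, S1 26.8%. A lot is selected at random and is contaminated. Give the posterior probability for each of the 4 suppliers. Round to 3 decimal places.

Prior × likelihood for each hypothesis:
  S2: 0.256 × 0.19 = 0.04864
  S6: 0.098 × 0.044 = 0.004312
  S4: 0.0785 × 0.1 = 0.00785
  S1: 0.5675 × 0.268 = 0.15209
Total = 0.212892.
P(S2 | contaminated) = 0.04864/0.212892 ≈ 0.228
P(S6 | contaminated) = 0.004312/0.212892 ≈ 0.020
P(S4 | contaminated) = 0.00785/0.212892 ≈ 0.037
P(S1 | contaminated) = 0.15209/0.212892 ≈ 0.714

S2 0.228, S6 0.020, S4 0.037, S1 0.714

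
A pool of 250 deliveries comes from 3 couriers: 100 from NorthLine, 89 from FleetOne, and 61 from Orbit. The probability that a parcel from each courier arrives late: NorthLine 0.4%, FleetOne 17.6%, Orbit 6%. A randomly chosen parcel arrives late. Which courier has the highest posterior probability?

Prior × likelihood for each hypothesis:
  NorthLine: 0.4 × 0.004 = 0.0016
  FleetOne: 0.356 × 0.176 = 0.062656
  Orbit: 0.244 × 0.06 = 0.01464
Normalizing constant = 0.078896.
Largest term belongs to FleetOne, so FleetOne is most probable.

FleetOne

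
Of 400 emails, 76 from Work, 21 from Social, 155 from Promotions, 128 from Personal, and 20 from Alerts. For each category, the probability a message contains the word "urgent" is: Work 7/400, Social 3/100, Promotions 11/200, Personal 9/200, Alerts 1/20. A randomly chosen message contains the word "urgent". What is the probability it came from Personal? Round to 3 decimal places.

0.334

Unnormalized posteriors (prior × likelihood):
  Work: 0.19 × 0.0175 = 0.003325
  Social: 0.0525 × 0.03 = 0.001575
  Promotions: 0.3875 × 0.055 = 0.0213125
  Personal: 0.32 × 0.045 = 0.0144
  Alerts: 0.05 × 0.05 = 0.0025
Normalizing constant = 0.0431125.
P(Personal | evidence) = 0.0144 / 0.0431125 ≈ 0.334.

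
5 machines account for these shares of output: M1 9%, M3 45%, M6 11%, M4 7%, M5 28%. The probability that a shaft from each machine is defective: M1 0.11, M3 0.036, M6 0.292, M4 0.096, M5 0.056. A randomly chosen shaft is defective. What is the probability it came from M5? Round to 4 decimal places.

0.1945

Unnormalized posteriors (prior × likelihood):
  M1: 0.09 × 0.11 = 0.0099
  M3: 0.45 × 0.036 = 0.0162
  M6: 0.11 × 0.292 = 0.03212
  M4: 0.07 × 0.096 = 0.00672
  M5: 0.28 × 0.056 = 0.01568
Total = 0.08062.
P(M5 | evidence) = 0.01568 / 0.08062 ≈ 0.1945.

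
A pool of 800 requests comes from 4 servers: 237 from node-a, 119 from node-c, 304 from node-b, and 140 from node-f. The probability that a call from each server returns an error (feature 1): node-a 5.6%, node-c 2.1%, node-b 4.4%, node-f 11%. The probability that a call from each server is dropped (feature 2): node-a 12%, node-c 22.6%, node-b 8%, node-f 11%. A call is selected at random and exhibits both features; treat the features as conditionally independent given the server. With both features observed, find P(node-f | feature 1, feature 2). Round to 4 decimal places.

0.3442

Compute prior × likelihood for every hypothesis:
  node-a: 0.29625 × 0.056 × 0.12 = 0.0019908
  node-c: 0.14875 × 0.021 × 0.226 = 0.0007059675
  node-b: 0.38 × 0.044 × 0.08 = 0.0013376
  node-f: 0.175 × 0.11 × 0.11 = 0.0021175
Normalizing constant = 0.0061518675.
P(node-f | evidence) = 0.0021175 / 0.0061518675 ≈ 0.3442.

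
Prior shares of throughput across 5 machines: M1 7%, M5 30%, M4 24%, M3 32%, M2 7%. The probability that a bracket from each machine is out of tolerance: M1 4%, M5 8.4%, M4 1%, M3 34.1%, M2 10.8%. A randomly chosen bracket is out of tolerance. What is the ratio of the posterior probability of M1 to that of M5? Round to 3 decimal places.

Compute prior × likelihood for every hypothesis:
  M1: 0.07 × 0.04 = 0.0028
  M5: 0.3 × 0.084 = 0.0252
  M4: 0.24 × 0.01 = 0.0024
  M3: 0.32 × 0.341 = 0.10912
  M2: 0.07 × 0.108 = 0.00756
Sum = 0.14708.
The ratio is 0.0028 / 0.0252 (the normalizer cancels) = 0.111.

0.111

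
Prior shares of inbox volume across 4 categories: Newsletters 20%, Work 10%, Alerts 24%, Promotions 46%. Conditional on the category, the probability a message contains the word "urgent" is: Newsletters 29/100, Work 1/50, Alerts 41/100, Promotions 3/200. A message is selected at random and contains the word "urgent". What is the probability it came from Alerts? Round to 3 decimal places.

0.595

Compute prior × likelihood for every hypothesis:
  Newsletters: 0.2 × 0.29 = 0.058
  Work: 0.1 × 0.02 = 0.002
  Alerts: 0.24 × 0.41 = 0.0984
  Promotions: 0.46 × 0.015 = 0.0069
Total = 0.1653.
P(Alerts | evidence) = 0.0984 / 0.1653 ≈ 0.595.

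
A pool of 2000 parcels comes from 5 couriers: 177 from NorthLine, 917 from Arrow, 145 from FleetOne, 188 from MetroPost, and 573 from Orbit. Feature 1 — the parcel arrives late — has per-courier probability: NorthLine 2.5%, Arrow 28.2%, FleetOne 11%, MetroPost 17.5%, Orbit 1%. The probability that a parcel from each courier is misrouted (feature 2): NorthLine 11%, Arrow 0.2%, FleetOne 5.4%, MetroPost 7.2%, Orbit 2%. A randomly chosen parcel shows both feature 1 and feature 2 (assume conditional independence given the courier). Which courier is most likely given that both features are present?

By Bayes' rule, posterior ∝ prior × likelihood:
  NorthLine: 0.0885 × 0.025 × 0.11 = 0.000243375
  Arrow: 0.4585 × 0.282 × 0.002 = 0.000258594
  FleetOne: 0.0725 × 0.11 × 0.054 = 0.00043065
  MetroPost: 0.094 × 0.175 × 0.072 = 0.0011844
  Orbit: 0.2865 × 0.01 × 0.02 = 0.0000573
Normalizing constant = 0.002174319.
Largest term belongs to MetroPost, so MetroPost is most probable.

MetroPost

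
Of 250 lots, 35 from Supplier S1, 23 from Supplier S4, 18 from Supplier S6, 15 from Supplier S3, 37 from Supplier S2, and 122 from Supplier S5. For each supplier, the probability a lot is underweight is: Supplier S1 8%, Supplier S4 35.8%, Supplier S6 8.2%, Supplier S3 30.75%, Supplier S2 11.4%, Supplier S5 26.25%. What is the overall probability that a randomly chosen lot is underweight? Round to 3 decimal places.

Prior × likelihood for each hypothesis:
  Supplier S1: 0.14 × 0.08 = 0.0112
  Supplier S4: 0.092 × 0.358 = 0.032936
  Supplier S6: 0.072 × 0.082 = 0.005904
  Supplier S3: 0.06 × 0.3075 = 0.01845
  Supplier S2: 0.148 × 0.114 = 0.016872
  Supplier S5: 0.488 × 0.2625 = 0.1281
P(underweight) = 0.0112 + 0.032936 + 0.005904 + 0.01845 + 0.016872 + 0.1281 = 0.213462 → 0.213.

0.213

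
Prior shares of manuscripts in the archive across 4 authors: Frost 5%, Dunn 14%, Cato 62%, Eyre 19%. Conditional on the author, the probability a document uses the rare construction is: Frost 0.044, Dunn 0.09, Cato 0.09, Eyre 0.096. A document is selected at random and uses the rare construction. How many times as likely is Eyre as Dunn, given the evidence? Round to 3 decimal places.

Compute prior × likelihood for every hypothesis:
  Frost: 0.05 × 0.044 = 0.0022
  Dunn: 0.14 × 0.09 = 0.0126
  Cato: 0.62 × 0.09 = 0.0558
  Eyre: 0.19 × 0.096 = 0.01824
Sum = 0.08884.
The ratio is 0.01824 / 0.0126 (the normalizer cancels) = 1.448.

1.448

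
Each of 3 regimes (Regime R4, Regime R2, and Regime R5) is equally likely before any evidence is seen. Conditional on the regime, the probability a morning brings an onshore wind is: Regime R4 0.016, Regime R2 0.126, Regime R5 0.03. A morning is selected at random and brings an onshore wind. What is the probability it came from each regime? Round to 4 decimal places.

Since the prior is uniform, the posterior is proportional to the likelihood:
  Regime R4: 0.016
  Regime R2: 0.126
  Regime R5: 0.03
Sum = 0.172.
P(Regime R4 | onshore) = 0.016/0.172 ≈ 0.0930
P(Regime R2 | onshore) = 0.126/0.172 ≈ 0.7326
P(Regime R5 | onshore) = 0.03/0.172 ≈ 0.1744
(Check: 0.0930+0.7326+0.1744 = 1.0000.)

Regime R4 0.0930, Regime R2 0.7326, Regime R5 0.1744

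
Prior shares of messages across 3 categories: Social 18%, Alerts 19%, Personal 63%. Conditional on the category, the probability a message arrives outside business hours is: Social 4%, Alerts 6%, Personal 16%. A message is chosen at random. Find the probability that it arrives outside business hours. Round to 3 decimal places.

Prior × likelihood for each hypothesis:
  Social: 0.18 × 0.04 = 0.0072
  Alerts: 0.19 × 0.06 = 0.0114
  Personal: 0.63 × 0.16 = 0.1008
P(off-hours) = 0.0072 + 0.0114 + 0.1008 = 0.1194 → 0.119.

0.119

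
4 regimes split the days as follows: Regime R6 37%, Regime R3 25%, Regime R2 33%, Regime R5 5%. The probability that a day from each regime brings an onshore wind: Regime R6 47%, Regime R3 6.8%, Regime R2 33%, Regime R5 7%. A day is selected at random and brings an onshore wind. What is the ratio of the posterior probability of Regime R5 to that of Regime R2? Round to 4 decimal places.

0.0321

Compute prior × likelihood for every hypothesis:
  Regime R6: 0.37 × 0.47 = 0.1739
  Regime R3: 0.25 × 0.068 = 0.017
  Regime R2: 0.33 × 0.33 = 0.1089
  Regime R5: 0.05 × 0.07 = 0.0035
Sum = 0.3033.
The ratio is 0.0035 / 0.1089 (the normalizer cancels) = 0.0321.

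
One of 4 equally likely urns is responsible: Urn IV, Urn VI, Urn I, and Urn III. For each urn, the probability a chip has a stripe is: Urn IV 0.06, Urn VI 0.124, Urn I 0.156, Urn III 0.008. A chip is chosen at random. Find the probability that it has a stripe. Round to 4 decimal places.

Since the prior is uniform, the posterior is proportional to the likelihood:
  Urn IV: 0.06
  Urn VI: 0.124
  Urn I: 0.156
  Urn III: 0.008
P(striped) = (1/4) × (0.06 + 0.124 + 0.156 + 0.008) = 0.348/4 ≈ 0.0870.

0.0870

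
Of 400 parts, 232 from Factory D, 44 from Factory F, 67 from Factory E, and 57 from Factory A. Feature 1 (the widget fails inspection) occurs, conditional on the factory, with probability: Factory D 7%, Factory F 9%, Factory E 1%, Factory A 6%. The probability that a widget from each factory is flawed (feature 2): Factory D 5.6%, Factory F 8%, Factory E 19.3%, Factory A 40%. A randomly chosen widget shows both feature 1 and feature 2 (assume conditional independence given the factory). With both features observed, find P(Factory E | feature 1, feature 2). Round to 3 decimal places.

Prior × likelihood for each hypothesis:
  Factory D: 0.58 × 0.07 × 0.056 = 0.0022736
  Factory F: 0.11 × 0.09 × 0.08 = 0.000792
  Factory E: 0.1675 × 0.01 × 0.193 = 0.000323275
  Factory A: 0.1425 × 0.06 × 0.4 = 0.00342
Sum = 0.006808875.
P(Factory E | evidence) = 0.000323275 / 0.006808875 ≈ 0.047.

0.047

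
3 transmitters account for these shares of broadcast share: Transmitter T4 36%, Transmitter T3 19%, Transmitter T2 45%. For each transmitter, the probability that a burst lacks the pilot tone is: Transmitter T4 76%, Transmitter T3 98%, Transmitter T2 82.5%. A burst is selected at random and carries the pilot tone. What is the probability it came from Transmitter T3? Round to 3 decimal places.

0.022

Taking complements, P(pilot | each) = Transmitter T4 0.24, Transmitter T3 0.02, Transmitter T2 0.175.
By Bayes' rule, posterior ∝ prior × likelihood:
  Transmitter T4: 0.36 × 0.24 = 0.0864
  Transmitter T3: 0.19 × 0.02 = 0.0038
  Transmitter T2: 0.45 × 0.175 = 0.07875
Normalizing constant = 0.16895.
P(Transmitter T3 | evidence) = 0.0038 / 0.16895 ≈ 0.022.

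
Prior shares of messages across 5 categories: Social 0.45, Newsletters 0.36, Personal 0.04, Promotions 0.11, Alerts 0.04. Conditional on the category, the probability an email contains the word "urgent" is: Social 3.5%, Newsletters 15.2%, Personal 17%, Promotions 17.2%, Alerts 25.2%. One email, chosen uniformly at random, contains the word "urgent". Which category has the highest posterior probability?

Unnormalized posteriors (prior × likelihood):
  Social: 0.45 × 0.035 = 0.01575
  Newsletters: 0.36 × 0.152 = 0.05472
  Personal: 0.04 × 0.17 = 0.0068
  Promotions: 0.11 × 0.172 = 0.01892
  Alerts: 0.04 × 0.252 = 0.01008
Normalizing constant = 0.10627.
Largest term belongs to Newsletters, so Newsletters is most probable.

Newsletters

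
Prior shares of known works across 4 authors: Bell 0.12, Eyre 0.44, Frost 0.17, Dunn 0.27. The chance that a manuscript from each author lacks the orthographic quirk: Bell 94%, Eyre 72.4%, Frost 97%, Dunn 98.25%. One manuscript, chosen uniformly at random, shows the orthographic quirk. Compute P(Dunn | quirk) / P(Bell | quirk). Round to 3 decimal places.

0.656

Taking complements, P(quirk | each) = Bell 0.06, Eyre 0.276, Frost 0.03, Dunn 0.0175.
By Bayes' rule, posterior ∝ prior × likelihood:
  Bell: 0.12 × 0.06 = 0.0072
  Eyre: 0.44 × 0.276 = 0.12144
  Frost: 0.17 × 0.03 = 0.0051
  Dunn: 0.27 × 0.0175 = 0.004725
Normalizing constant = 0.138465.
The ratio is 0.004725 / 0.0072 (the normalizer cancels) = 0.656.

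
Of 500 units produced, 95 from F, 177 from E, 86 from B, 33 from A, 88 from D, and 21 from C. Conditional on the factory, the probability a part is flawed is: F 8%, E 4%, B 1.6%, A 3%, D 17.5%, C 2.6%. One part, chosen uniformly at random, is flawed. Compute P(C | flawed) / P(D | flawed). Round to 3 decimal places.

By Bayes' rule, posterior ∝ prior × likelihood:
  F: 0.19 × 0.08 = 0.0152
  E: 0.354 × 0.04 = 0.01416
  B: 0.172 × 0.016 = 0.002752
  A: 0.066 × 0.03 = 0.00198
  D: 0.176 × 0.175 = 0.0308
  C: 0.042 × 0.026 = 0.001092
Sum = 0.065984.
The ratio is 0.001092 / 0.0308 (the normalizer cancels) = 0.035.

0.035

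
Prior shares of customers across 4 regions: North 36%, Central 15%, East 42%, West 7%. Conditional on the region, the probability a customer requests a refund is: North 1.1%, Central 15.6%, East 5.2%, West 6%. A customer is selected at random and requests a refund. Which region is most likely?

Central

Compute prior × likelihood for every hypothesis:
  North: 0.36 × 0.011 = 0.00396
  Central: 0.15 × 0.156 = 0.0234
  East: 0.42 × 0.052 = 0.02184
  West: 0.07 × 0.06 = 0.0042
Sum = 0.0534.
Largest term belongs to Central, so Central is most probable.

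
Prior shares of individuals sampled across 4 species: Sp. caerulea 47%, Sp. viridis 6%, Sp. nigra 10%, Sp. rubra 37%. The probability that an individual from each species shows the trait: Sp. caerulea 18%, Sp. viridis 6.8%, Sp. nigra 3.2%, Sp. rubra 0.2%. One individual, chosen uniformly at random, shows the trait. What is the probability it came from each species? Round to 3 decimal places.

Sp. caerulea 0.913, Sp. viridis 0.044, Sp. nigra 0.035, Sp. rubra 0.008

Unnormalized posteriors (prior × likelihood):
  Sp. caerulea: 0.47 × 0.18 = 0.0846
  Sp. viridis: 0.06 × 0.068 = 0.00408
  Sp. nigra: 0.1 × 0.032 = 0.0032
  Sp. rubra: 0.37 × 0.002 = 0.00074
Normalizing constant = 0.09262.
P(Sp. caerulea | trait) = 0.0846/0.09262 ≈ 0.913
P(Sp. viridis | trait) = 0.00408/0.09262 ≈ 0.044
P(Sp. nigra | trait) = 0.0032/0.09262 ≈ 0.035
P(Sp. rubra | trait) = 0.00074/0.09262 ≈ 0.008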